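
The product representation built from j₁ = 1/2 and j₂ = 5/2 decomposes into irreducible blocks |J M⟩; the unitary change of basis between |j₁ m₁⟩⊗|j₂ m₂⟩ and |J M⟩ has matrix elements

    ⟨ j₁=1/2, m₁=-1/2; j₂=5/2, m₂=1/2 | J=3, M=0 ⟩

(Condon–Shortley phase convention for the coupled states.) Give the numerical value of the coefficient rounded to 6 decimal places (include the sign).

√[7·0!1!5!/7! · 0!1!3!2!3!3!] = √(72)
  +(−1)^0/∏(0,0,1,3,0,2)! = 1/12  (running 1/12)
⟨..|..⟩ = √(72)·(1/12) = +0.707107

+√(1/2) ≈ +0.707107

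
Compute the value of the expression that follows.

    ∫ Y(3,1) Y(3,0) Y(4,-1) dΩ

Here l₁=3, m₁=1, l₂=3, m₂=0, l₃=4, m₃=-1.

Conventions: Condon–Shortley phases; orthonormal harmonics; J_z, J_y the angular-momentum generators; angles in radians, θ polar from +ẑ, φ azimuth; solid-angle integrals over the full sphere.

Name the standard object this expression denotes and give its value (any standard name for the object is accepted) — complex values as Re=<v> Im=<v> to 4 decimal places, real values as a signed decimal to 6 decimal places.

Gaunt coefficient, -0.099323

This is a Gaunt coefficient — the integral of a triple product of spherical harmonics over the sphere.
m-sum 0 ✓  L=10 even ✓  0≤4≤6 ✓
Π(2lᵢ+1) = 7×7×9 = 441
triangle coeff Δ(3,3,4) = 1/34650
Σ_t [0,2]: t=0:+1/72 t=1:−1/16 t=2:+1/72 = -5/144
(3j)²=2/77 [(3 3 4; 0 0 0)], sign=-1
Σ_t [0,2]: t=0:+1/48 t=1:−1/24 t=2:+1/288 = -5/288
(3j)²=5/462 [(3 3 4; 1 0 -1)], sign=+1
⇒ 4πI² = 15/121
I = (-1)√(15/121/(4π)) = -0.09932258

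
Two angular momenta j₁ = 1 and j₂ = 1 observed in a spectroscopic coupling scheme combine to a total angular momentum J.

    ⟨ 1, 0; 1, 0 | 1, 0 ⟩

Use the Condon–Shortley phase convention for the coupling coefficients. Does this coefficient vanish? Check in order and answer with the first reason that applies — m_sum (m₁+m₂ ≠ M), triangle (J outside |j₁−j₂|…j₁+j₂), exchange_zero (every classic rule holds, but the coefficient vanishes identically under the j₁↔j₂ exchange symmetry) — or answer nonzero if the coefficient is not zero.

m-sum: m₁+m₂ = 0+0 = 0, M = 0  ✓
triangle: |j₁−j₂| = 0 ≤ J = 1 ≤ j₁+j₂ = 2  ✓
exchange: j₁=j₂ and m₁=m₂, and (−1)^(j₁+j₂−J) = (−1)^1 = −1 forces ⟨j₁m₁;j₂m₂|JM⟩ = −⟨j₂m₂;j₁m₁|JM⟩ = −⟨j₁m₁;j₂m₂|JM⟩ ⇒ the coefficient vanishes identically
Racah sum check: Σ_k collapses to 0 ⇒ CG = 0

exchange_zero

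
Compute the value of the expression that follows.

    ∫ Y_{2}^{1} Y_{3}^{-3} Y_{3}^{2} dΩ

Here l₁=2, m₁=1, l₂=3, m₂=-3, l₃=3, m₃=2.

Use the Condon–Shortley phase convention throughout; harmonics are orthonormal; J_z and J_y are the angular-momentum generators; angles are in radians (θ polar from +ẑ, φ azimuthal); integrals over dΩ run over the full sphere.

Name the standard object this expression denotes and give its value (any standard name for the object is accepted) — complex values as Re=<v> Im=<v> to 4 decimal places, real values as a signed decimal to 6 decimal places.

Gaunt coefficient, -0.210261

This is a Gaunt coefficient — the integral of a triple product of spherical harmonics over the sphere.
Checks pass: Σm=0; 8 even; l₃=3∈[1,5].
(2·2+1)(2·3+1)(2·3+1) = 245
Δ: 2! 2! 4! / 9! → 1/3780
sum: t=0:+1/24 t=1:−1/4 t=2:+1/24 = -1/6
3j²(2 3 3; 0 0 0) = Δ·Π!·Σ² = 4/105  (sign +1)
sum: t=0:+1/48 = 1/48
3j²(2 3 3; 1 -3 2) = Δ·Π!·Σ² = 5/84  (sign -1)
combine: 4πI² = 245·4/105·5/84 = 5/9
take √, sign -1: I = -0.21026104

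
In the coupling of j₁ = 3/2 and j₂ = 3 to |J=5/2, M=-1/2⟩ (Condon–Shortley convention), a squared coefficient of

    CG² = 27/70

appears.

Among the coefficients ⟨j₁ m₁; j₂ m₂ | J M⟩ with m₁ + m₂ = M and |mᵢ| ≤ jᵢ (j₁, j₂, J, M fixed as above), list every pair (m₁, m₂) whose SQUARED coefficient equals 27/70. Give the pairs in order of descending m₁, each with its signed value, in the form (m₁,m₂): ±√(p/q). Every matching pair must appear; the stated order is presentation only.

(-3/2,1): +√(27/70)

Admissible pairs with m₁+m₂ = M = -1/2: (-3/2,1), (-1/2,0), (1/2,-1), (3/2,-2)
  (m₁,m₂)=(3/2,-2): CG² = 3/7, CG = +√(3/7)
  (m₁,m₂)=(1/2,-1): CG² = 1/70, CG = −√(1/70)
  (m₁,m₂)=(-1/2,0): CG² = 6/35, CG = −√(6/35)
  (m₁,m₂)=(-3/2,1): CG² = 27/70, CG = +√(27/70)   ← matches the target
Pairs with CG² = 27/70: (-3/2,1): +√(27/70)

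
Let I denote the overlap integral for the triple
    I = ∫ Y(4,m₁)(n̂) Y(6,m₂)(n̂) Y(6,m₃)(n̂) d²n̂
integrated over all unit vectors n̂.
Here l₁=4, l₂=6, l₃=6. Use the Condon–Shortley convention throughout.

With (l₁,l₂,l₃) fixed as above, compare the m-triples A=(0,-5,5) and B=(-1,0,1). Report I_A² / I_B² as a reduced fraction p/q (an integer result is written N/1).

Same 4,6,6: normalisation and zero-m 3j drop out of the ratio.
A: Δ: 4! 4! 8! / 17! → 1/15315300; sum: t=0:+1/2903040 t=1:−1/1451520 = -1/2903040; 3j²(4 6 6; 0 -5 5) = Δ·Π!·Σ² = 11/1547  (sign +1)
B: Δ: 4! 4! 8! / 17! → 1/15315300; sum: t=1:−1/103680 t=2:+1/13824 t=3:−1/17280 t=4:+1/207360 = 1/103680; 3j²(4 6 6; -1 0 1) = Δ·Π!·Σ² = 10/7293  (sign -1)
I_A²/I_B² = (11/1547)/(10/7293) = 363/70

363/70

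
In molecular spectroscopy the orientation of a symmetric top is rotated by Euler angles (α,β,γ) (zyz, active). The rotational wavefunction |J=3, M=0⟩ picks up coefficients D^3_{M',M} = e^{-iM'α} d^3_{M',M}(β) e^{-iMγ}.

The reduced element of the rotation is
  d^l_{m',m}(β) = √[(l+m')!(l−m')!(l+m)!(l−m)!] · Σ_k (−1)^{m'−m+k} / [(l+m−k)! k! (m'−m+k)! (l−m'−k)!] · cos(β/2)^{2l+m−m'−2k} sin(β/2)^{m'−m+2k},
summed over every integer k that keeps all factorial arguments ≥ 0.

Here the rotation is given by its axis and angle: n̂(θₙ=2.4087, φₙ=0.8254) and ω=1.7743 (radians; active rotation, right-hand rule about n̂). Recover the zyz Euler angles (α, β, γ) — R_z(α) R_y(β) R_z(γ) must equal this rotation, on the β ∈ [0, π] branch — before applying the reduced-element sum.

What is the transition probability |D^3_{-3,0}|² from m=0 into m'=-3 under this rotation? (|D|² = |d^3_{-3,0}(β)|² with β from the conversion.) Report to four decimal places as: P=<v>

Axis–angle → zyz. n̂ = (sinθₙcosφₙ, sinθₙsinφₙ, cosθₙ) = (+0.453773, +0.491610, -0.743242), ω = 1.7743.
R = I cosω + sinω [n̂]ₓ + (1−cosω) n̂n̂ᵀ gives
  R = [+0.045423, +0.996070, +0.076041; -0.459741, +0.088423, -0.883640; -0.886891, +0.005179, +0.461950]
β = atan2(√(R₁₃²+R₂₃²), R₃₃) = 1.090604; α = atan2(R₂₃, R₁₃) mod 2π = 4.798232; γ = atan2(R₃₂, −R₃₁) mod 2π = 0.005839
D^3_{-3,0}(4.7982,1.0906,0.0058) = e^{-i·-3·4.7982}·d^3_{-3,0}(1.0906)·e^{-i·0·0.0058}. Compute d first:
Half-angle: c=0.854971, s=0.518676. N=√(1·720·6·6)=160.996894
Admissible k: 3..3 (factorial args all ≥0)
  k=3: (−1)^0·160.9969/(36)·0.8550^3·0.5187^3 = +0.389994
d^3_{-3,0}(1.0906) = +0.389994
|D^3_{-3,0}|² = |d^3_{-3,0}(β)|² = (+0.389994)² = 0.152095 (the z-rotation phases have unit modulus)

P=0.1521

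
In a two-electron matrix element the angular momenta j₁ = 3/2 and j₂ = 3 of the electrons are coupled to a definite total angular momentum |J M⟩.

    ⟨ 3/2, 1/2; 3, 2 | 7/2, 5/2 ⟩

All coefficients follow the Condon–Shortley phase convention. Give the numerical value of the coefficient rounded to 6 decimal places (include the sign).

−√(1/7) = -0.377964

triangle: 1!×2!×5!/9! = 240/362880
(j±m)!: 2!×1!×5!×1!×6!×1! = 172800
prefactor² = (2J+1)×Δ×N² = 6400/7
  k=0: +1/(0!×1!×1!×5!×1!×0!) = 1/120
  k=1: −1/(1!×0!×0!×4!×2!×1!) = -1/48
Σ = -1/80  ⇒  CG² = 6400/7×(-1/80)² = 1/7
CG = −√(1/7) = -0.377964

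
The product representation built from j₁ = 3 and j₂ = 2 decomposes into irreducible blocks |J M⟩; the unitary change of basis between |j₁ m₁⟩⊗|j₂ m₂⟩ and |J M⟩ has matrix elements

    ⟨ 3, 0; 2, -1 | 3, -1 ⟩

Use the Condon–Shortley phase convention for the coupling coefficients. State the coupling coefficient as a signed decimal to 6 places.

−√(1/30) ≈ -0.182574

√[7·2!4!2!/9! · 3!3!1!3!2!4!] = √(96/5)
  +(−1)^0/∏(0,2,3,1,1,1)! = 1/12  (running 1/12)
  +(−1)^1/∏(1,1,2,0,2,2)! = -1/8  (running -1/24)
⟨..|..⟩ = √(96/5)·(-1/24) = -0.182574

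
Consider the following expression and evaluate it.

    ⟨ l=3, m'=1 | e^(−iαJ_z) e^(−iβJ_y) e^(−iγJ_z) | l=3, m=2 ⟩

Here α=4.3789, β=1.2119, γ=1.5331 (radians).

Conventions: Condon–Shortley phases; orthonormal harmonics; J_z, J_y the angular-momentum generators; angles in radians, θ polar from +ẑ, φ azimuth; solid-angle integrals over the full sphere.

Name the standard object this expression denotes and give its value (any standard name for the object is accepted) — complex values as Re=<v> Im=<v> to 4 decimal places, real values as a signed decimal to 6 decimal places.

Wigner D-matrix element, Re=0.0107 Im=-0.0247

This is a Wigner D-matrix element — the rotation-matrix element ⟨l m'| R(α,β,γ) |l m⟩ in the angular-momentum basis.
First d^3_{1,2}(β=1.2119), then the phase factors e^{-i(1)α} and e^{-i(2)γ}:
Half-angle: c=0.821961, s=0.569543. N=√(24·2·120·1)=75.894664
Admissible k: 1..2 (factorial args all ≥0)
  k=1: (−1)^0·75.8947/(24)·0.8220^5·0.5695^1 = +0.675746
  k=2: (−1)^1·75.8947/(12)·0.8220^3·0.5695^3 = -0.648880
d^3_{1,2}(1.2119) = +0.675746 -0.648880 = +0.026867
Attach z-rotation phases: D = e^{-i(1)(4.3789)}·(+0.026867)·e^{-i(2)(1.5331)} = +0.010682-0.024652i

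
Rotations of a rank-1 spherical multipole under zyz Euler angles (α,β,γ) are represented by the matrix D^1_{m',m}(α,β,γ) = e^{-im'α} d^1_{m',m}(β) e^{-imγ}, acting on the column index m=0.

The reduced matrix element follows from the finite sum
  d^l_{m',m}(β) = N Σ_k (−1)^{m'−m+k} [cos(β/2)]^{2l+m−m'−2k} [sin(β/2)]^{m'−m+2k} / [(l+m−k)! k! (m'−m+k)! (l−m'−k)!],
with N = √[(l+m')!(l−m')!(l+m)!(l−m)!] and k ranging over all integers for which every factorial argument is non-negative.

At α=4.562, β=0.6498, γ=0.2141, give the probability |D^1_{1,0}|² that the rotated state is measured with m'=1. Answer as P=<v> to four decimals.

P=0.1830

D^1_{1,0}(4.5620,0.6498,0.2141) = e^{-i·1·4.5620}·d^1_{1,0}(0.6498)·e^{-i·0·0.2141}. Compute d first:
Half-angle: c=0.947683, s=0.319214. N=√(2·1·1·1)=1.414214
Admissible k: 0..0 (factorial args all ≥0)
  k=0: (−1)^1·1.4142/(1)·0.9477^1·0.3192^1 = -0.427819
d^1_{1,0}(0.6498) = -0.427819
|D^1_{1,0}|² = |d^1_{1,0}(β)|² = (-0.427819)² = 0.183029 (the z-rotation phases have unit modulus)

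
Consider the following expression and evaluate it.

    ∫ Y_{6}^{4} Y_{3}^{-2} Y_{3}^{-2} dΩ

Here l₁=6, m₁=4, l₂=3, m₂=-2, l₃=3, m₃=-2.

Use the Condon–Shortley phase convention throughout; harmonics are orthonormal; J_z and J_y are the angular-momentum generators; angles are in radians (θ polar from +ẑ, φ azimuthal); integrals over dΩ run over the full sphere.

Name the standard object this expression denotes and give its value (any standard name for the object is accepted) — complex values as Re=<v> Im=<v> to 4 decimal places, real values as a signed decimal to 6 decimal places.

Gaunt coefficient, +0.266131

This is a Gaunt coefficient — the integral of a triple product of spherical harmonics over the sphere.
m-sum 0 ✓  L=12 even ✓  3≤3≤9 ✓
Π(2lᵢ+1) = 13×7×7 = 637
triangle coeff Δ(6,3,3) = 1/12012
Σ_t [3,3]: t=3:−1/1296 = -1/1296
(3j)²=100/3003 [(6 3 3; 0 0 0)], sign=+1
Σ_t [1,1]: t=1:−1/14400 = -1/14400
(3j)²=6/143 [(6 3 3; 4 -2 -2)], sign=+1
⇒ 4πI² = 1400/1573
I = (+1)√(1400/1573/(4π)) = 0.26613055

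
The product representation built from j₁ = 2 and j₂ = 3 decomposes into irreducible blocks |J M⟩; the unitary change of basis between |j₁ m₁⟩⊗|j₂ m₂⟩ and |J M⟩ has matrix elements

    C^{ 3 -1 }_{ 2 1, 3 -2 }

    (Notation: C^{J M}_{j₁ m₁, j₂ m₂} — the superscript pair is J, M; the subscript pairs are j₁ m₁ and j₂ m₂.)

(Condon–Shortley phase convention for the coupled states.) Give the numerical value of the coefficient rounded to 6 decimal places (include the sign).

+0.500000

j₁+j₂−J=2  J+j₁−j₂=2  J−j₁+j₂=4  j₁+j₂+J+1=9
(j₁±m₁, j₂±m₂, J±M) = (3,1,1,5,2,4)
P² = 64
sum k=0..1:
  [0] +1/12 = 1/12
  [1] −1/48 = -1/48
S = 1/16
C² = P²·S² = 1/4 ; C = +0.500000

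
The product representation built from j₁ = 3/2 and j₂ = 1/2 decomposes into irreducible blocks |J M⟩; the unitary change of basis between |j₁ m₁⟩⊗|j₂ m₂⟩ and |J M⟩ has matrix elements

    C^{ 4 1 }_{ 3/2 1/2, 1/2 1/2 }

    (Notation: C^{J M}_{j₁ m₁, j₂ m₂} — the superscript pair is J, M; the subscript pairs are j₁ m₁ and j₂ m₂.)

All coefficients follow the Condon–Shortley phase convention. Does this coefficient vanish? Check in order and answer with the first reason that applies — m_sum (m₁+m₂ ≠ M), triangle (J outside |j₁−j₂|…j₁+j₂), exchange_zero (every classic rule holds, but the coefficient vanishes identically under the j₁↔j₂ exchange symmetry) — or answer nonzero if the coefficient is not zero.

m-sum: m₁+m₂ = 1/2+1/2 = 1, M = 1  ✓
triangle: need |j₁−j₂| ≤ J ≤ j₁+j₂, i.e. J ∈ [1, 2]; J = 4 is outside ✗ ⇒ coefficient is 0

triangle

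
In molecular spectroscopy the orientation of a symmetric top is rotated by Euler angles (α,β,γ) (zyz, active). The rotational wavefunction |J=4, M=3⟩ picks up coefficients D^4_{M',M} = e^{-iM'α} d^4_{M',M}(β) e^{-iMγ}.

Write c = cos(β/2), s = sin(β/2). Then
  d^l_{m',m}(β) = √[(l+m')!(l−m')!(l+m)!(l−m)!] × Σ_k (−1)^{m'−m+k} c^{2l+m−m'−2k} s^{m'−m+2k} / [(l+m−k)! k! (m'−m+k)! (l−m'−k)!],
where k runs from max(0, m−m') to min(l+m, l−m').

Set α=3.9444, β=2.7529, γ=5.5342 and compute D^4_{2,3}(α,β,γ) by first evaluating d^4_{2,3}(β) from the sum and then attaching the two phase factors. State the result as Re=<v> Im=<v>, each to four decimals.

First d^4_{2,3}(β=2.7529), then the phase factors e^{-i(2)α} and e^{-i(3)γ}:
c=cos(2.752900/2)=0.193125, s=sin(2.752900/2)=0.981174; N=√[720·2·5040·1]=2693.993318
Admissible k: 1..2 (factorial args all ≥0)
  k=1: (−1)^0·2693.9933/(720)·0.1931^7·0.9812^1 = +0.000037
  k=2: (−1)^1·2693.9933/(240)·0.1931^5·0.9812^3 = -0.002849
d^4_{2,3}(2.7529) = +0.000037 -0.002849 = -0.002812
Phases: e^{-i·(2)·3.9444}=-0.034811-0.999394i, e^{-i·(3)·5.5342}=-0.625802+0.779982i ⇒ D=-0.002253-0.001682i

Re=-0.0023 Im=-0.0017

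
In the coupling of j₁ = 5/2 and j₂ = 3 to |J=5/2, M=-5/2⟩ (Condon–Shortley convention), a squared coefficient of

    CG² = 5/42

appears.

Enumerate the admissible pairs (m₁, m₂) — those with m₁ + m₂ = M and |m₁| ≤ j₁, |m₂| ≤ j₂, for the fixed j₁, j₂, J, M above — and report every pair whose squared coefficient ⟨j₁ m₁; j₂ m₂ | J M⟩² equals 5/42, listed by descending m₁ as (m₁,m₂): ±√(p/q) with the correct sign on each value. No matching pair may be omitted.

(-5/2,0): −√(5/42)

Admissible pairs with m₁+m₂ = M = -5/2: (-5/2,0), (-3/2,-1), (-1/2,-2), (1/2,-3)
  (m₁,m₂)=(1/2,-3): CG² = 5/21, CG = +√(5/21)
  (m₁,m₂)=(-1/2,-2): CG² = 5/14, CG = −√(5/14)
  (m₁,m₂)=(-3/2,-1): CG² = 2/7, CG = +√(2/7)
  (m₁,m₂)=(-5/2,0): CG² = 5/42, CG = −√(5/42)   ← matches the target
Pairs with CG² = 5/42: (-5/2,0): −√(5/42)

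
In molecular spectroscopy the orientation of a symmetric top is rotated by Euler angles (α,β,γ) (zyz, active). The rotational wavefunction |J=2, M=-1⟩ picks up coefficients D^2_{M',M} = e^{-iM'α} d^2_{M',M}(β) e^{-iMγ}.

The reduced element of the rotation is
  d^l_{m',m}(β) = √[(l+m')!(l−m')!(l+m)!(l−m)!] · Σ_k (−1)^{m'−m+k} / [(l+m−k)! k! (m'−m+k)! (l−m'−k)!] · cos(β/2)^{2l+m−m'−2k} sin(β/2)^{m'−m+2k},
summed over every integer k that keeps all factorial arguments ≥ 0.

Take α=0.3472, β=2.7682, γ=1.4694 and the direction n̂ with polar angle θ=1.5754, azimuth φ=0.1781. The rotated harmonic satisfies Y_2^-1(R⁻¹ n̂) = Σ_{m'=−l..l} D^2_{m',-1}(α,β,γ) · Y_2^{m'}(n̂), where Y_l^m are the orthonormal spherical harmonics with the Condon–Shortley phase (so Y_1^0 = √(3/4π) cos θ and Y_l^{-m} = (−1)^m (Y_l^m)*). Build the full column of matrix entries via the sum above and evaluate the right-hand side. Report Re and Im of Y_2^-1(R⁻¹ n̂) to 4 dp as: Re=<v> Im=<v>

Re=-0.0731 Im=-0.2514

Need the full column D^2_{m',-1} for m'=−2..2 at α=0.3472, β=2.7682, γ=1.4694.
cos(β/2)=0.185614, sin(β/2)=0.982623
d^2_{-2,-1}: single k=1 term ⇒ +0.012567;  D = -0.007023+0.010422i
d^2_{-1,-1}: k∈[0..1] ⇒ +0.001187 -0.099796 = -0.098609;  D = +0.023995-0.095645i
d^2_{0,-1}: k∈[0..1] ⇒ -0.015392 +0.431366 = +0.415974;  D = +0.042106+0.413838i
d^2_{1,-1}: k∈[0..1] ⇒ +0.099796 -0.932282 = -0.832486;  D = -0.361050-0.750117i
d^2_{2,-1}: single k=0 term ⇒ -0.352209;  D = -0.251626-0.246446i
Y_2^{m'}(θ=1.5754,φ=0.1781) and Σ D·Y over m':
  (-0.0070+0.0104i)·(+0.3620-0.1347i)  (+0.0240-0.0956i)·(-0.0035+0.0006i)  (+0.0421+0.4138i)·(-0.3154+0.0000i)  (-0.3611-0.7501i)·(+0.0035+0.0006i)  (-0.2516-0.2464i)·(+0.3620+0.1347i)
Y_2^-1(R⁻¹ n̂) = -0.073131-0.251408i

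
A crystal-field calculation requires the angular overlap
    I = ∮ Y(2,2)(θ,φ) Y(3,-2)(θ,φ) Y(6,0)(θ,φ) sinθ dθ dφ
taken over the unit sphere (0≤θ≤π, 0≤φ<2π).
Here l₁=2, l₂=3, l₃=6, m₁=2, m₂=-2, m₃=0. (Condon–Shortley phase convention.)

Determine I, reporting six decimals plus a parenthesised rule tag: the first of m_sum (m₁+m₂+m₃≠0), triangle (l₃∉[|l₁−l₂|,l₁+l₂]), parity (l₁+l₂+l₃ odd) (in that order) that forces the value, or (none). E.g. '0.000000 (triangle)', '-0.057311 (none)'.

|2−3|≤6≤2+3 violated ⇒ I = 0

0.000000 (triangle)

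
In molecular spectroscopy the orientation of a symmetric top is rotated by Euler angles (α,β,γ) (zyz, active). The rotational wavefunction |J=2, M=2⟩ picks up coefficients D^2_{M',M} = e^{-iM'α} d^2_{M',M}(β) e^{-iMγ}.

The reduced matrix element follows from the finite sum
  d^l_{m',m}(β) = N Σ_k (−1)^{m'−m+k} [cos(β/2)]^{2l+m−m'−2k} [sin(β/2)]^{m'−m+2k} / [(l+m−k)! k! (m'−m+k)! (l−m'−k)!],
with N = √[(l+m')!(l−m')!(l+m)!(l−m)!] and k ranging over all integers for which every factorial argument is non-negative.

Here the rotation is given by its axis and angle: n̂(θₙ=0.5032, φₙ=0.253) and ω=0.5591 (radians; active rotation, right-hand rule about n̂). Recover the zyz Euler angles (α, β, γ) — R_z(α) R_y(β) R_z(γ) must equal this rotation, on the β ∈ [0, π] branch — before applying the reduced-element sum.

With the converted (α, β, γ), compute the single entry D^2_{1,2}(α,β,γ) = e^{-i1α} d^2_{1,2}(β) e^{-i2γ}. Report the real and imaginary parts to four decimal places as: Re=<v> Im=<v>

Re=-0.1210 Im=-0.2291

Axis–angle → zyz. n̂ = (sinθₙcosφₙ, sinθₙsinφₙ, cosθₙ) = (+0.466880, +0.120707, +0.876044), ω = 0.5591.
R = I cosω + sinω [n̂]ₓ + (1−cosω) n̂n̂ᵀ gives
  R = [+0.880924, -0.456093, +0.126304; +0.473255, +0.849951, -0.231543; -0.001748, +0.263746, +0.964591]
β = atan2(√(R₁₃²+R₂₃²), R₃₃) = 0.266909; α = atan2(R₂₃, R₁₃) mod 2π = 5.211763; γ = atan2(R₃₂, −R₃₁) mod 2π = 1.564171
D^2_{1,2}(5.2118,0.2669,1.5642) = e^{-i·1·5.2118}·d^2_{1,2}(0.2669)·e^{-i·2·1.5642}. Compute d first:
Half-angle: c=0.991108, s=0.133059. N=√(6·1·24·1)=12.000000
k: max(0,(2)−(1))=1 … min(2+(2),2−(1))=1
  k=1: (−1)^0·12.0000/(6)·0.9911^3·0.1331^1 = +0.259082
d^2_{1,2}(0.2669) = +0.259082
Attach z-rotation phases: D = e^{-i(1)(5.2118)}·(+0.259082)·e^{-i(2)(1.5642)} = -0.121043-0.229067i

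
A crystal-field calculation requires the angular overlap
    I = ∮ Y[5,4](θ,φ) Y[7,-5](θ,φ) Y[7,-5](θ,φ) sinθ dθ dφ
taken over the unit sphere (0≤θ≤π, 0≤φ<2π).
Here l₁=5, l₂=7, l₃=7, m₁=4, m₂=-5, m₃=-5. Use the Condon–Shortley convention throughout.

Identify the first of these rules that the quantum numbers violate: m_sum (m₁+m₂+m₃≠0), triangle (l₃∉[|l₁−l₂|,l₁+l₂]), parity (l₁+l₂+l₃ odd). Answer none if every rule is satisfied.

m_sum

azimuthal sum: 4 − 5 − 5 = -6  ✗
2 ≤ 7 ≤ 12 (triangle on l)
L = 5 + 7 + 7 = 19 (odd)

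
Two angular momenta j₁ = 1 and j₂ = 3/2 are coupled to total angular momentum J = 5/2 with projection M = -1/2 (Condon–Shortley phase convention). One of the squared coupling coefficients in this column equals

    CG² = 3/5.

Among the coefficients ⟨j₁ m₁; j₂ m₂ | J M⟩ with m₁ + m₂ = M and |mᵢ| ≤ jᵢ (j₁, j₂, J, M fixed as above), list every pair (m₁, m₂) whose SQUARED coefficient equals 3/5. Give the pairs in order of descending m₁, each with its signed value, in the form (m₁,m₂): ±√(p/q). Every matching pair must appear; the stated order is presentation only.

Admissible pairs with m₁+m₂ = M = -1/2: (-1,1/2), (0,-1/2), (1,-3/2)
  (m₁,m₂)=(1,-3/2): CG² = 1/10, CG = +√(1/10)
  (m₁,m₂)=(0,-1/2): CG² = 3/5, CG = +√(3/5)   ← matches the target
  (m₁,m₂)=(-1,1/2): CG² = 3/10, CG = +√(3/10)
Pairs with CG² = 3/5: (0,-1/2): +√(3/5)

(0,-1/2): +√(3/5)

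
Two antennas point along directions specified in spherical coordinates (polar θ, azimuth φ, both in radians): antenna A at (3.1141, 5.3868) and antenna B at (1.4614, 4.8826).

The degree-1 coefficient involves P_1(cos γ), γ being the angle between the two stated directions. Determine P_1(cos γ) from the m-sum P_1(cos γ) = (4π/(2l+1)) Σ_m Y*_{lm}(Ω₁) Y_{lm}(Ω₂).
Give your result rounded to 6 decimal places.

-0.085212

Term-by-term m-sum for l=1 (normalisation 4π/3 = 4.188790):
  term(m=-1) = (0.002856, 0.001576)   from Y*(Ω₁)=(0.005931, -0.007418), Y(Ω₂)=(0.058174, 0.338466)
  term(m=+0) = (-0.026055, -0.000000)   from Y*(Ω₁)=(-0.488418, -0.000000), Y(Ω₂)=(0.053345, 0.000000)
  term(m=+1) = (0.002856, -0.001576)   from Y*(Ω₁)=(-0.005931, -0.007418), Y(Ω₂)=(-0.058174, 0.338466)
Accumulated sum (-0.020343, 0.000000); after 4π/(2l+1) scaling, (-0.085212, 0.000000) ⇒ P_1 = -0.085212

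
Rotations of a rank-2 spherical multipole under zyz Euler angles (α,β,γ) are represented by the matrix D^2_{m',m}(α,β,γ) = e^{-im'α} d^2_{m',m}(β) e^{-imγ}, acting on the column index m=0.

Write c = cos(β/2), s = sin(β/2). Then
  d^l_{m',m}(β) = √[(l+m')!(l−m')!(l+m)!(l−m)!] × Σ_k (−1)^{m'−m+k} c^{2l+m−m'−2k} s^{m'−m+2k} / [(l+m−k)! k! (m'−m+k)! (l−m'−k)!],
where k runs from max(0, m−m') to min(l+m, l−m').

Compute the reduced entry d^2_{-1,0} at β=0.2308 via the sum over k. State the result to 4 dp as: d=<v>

d=0.2727

d^2_{-1,0}(β=0.2308) via the finite sum:
c=cos(0.230800/2)=0.993349, s=sin(0.230800/2)=0.115144; N=√[1·6·2·2]=4.898979
k∈{1,2} keeps every argument non-negative
  k=1: (−1)^0·4.8990/(2)·0.9933^3·0.1151^1 = +0.276454
  k=2: (−1)^1·4.8990/(2)·0.9933^1·0.1151^3 = -0.003715
d^2_{-1,0}(0.2308) = +0.276454 -0.003715 = +0.272739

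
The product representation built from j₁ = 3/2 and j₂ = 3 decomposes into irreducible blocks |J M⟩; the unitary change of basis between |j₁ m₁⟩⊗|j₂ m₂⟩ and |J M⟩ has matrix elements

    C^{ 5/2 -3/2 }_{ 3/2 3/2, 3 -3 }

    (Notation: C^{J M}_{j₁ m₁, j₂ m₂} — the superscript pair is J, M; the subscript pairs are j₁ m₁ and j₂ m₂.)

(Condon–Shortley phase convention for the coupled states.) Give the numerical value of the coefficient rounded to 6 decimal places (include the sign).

triangle: 2!×1!×4!/8! = 48/40320
(j±m)!: 3!×0!×0!×6!×1!×4! = 103680
prefactor² = (2J+1)×Δ×N² = 5184/7
  k=0: +1/(0!×2!×0!×0!×1!×4!) = 1/48
Σ = 1/48  ⇒  CG² = 5184/7×(1/48)² = 9/28
CG = +√(9/28) = +0.566947

+0.566947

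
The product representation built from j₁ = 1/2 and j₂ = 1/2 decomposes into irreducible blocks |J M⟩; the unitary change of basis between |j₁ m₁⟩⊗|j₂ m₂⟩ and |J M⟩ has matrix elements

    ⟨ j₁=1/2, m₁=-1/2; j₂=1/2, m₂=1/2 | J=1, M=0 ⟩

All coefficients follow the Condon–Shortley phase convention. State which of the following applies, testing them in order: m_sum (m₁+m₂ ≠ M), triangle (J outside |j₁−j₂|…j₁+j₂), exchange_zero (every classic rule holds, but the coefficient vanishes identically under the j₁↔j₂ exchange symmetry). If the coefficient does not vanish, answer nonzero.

nonzero

m-sum: m₁+m₂ = -1/2+1/2 = 0, M = 0  ✓
triangle: |j₁−j₂| = 0 ≤ J = 1 ≤ j₁+j₂ = 1  ✓
exchange: j₁≠j₂ or m₁≠m₂ — the exchange symmetry imposes no constraint here
value check: CG = +√(1/2) = +0.707107 ≠ 0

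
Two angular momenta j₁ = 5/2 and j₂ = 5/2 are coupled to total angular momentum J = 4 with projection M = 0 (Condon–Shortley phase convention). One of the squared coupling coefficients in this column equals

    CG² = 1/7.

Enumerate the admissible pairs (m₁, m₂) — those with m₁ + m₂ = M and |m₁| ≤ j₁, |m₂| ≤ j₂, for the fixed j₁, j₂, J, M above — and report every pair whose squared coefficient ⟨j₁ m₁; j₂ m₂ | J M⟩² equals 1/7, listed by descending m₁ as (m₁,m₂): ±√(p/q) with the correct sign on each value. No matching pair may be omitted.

(1/2,-1/2): +√(1/7); (-1/2,1/2): −√(1/7)

Admissible pairs with m₁+m₂ = M = 0: (-5/2,5/2), (-3/2,3/2), (-1/2,1/2), (1/2,-1/2), (3/2,-3/2), (5/2,-5/2)
  (m₁,m₂)=(5/2,-5/2): CG² = 1/28, CG = +√(1/28)
  (m₁,m₂)=(3/2,-3/2): CG² = 9/28, CG = +√(9/28)
  (m₁,m₂)=(1/2,-1/2): CG² = 1/7, CG = +√(1/7)   ← matches the target
  (m₁,m₂)=(-1/2,1/2): CG² = 1/7, CG = −√(1/7)   ← matches the target
  (m₁,m₂)=(-3/2,3/2): CG² = 9/28, CG = −√(9/28)
  (m₁,m₂)=(-5/2,5/2): CG² = 1/28, CG = −√(1/28)
Pairs with CG² = 1/7: (1/2,-1/2): +√(1/7); (-1/2,1/2): −√(1/7)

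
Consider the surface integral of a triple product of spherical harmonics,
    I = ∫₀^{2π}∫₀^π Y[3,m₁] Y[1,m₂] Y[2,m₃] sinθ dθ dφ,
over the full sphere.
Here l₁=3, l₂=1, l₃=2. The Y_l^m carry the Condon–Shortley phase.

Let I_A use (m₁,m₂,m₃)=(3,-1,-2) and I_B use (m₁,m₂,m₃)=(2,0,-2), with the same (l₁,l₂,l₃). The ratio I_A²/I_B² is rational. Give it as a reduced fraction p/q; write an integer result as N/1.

Same 3,1,2: normalisation and zero-m 3j drop out of the ratio.
A: Δ: 2! 4! 0! / 7! → 1/105; sum: t=0:+1/48 = 1/48; 3j²(3 1 2; 3 -1 -2) = Δ·Π!·Σ² = 1/7  (sign +1)
B: Δ: 2! 4! 0! / 7! → 1/105; sum: t=1:−1/24 = -1/24; 3j²(3 1 2; 2 0 -2) = Δ·Π!·Σ² = 1/21  (sign -1)
I_A²/I_B² = (1/7)/(1/21) = 3/1

3/1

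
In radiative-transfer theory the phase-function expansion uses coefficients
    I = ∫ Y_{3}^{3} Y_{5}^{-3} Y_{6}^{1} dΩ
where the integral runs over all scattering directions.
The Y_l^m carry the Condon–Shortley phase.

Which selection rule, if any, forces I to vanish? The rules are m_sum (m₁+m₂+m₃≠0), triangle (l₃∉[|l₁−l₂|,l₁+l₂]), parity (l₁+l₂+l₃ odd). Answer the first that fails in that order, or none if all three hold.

azimuthal sum: 3 − 3 + 1 = 1  ✗
2 ≤ 6 ≤ 8 (triangle on l)
L = 3 + 5 + 6 = 14 (even)

m_sum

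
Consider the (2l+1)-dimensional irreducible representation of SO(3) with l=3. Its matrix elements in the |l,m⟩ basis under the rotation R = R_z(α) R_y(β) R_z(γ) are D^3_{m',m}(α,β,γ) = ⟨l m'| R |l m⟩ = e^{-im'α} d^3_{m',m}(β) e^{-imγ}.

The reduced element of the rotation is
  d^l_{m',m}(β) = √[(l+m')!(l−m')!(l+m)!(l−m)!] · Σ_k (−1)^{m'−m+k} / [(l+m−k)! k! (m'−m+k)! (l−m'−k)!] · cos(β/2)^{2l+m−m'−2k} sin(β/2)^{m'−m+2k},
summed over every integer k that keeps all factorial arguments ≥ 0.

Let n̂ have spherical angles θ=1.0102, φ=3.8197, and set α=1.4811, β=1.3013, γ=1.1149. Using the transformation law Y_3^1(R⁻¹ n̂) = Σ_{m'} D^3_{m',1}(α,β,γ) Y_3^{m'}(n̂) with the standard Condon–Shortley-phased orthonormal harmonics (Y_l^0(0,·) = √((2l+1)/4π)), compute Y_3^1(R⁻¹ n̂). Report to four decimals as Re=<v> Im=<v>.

Re=0.0077 Im=0.0267

Need the full column D^3_{m',1} for m'=−3..3 at α=1.4811, β=1.3013, γ=1.1149.
cos(β/2)=0.795690, sin(β/2)=0.605704
d^3_{-3,1}: single k=4 term ⇒ +0.330046;  D = -0.324304-0.061297i
d^3_{-2,1}: k∈[3..4] ⇒ +0.708016 -0.205138 = +0.502878;  D = -0.137283+0.483777i
d^3_{-1,1}: k∈[2..4] ⇒ +0.882364 -0.681740 +0.049381 = +0.250005;  D = +0.233428+0.089519i
d^3_{0,1}: k∈[1..3] ⇒ +0.669223 -1.163388 +0.224717 = -0.269448;  D = -0.118629+0.241929i
d^3_{1,1}: k∈[0..2] ⇒ +0.253784 -1.176486 +0.511305 = -0.411396;  D = +0.351670+0.213484i
d^3_{2,1}: k∈[0..1] ⇒ -0.610915 +0.708016 = +0.097101;  D = -0.057621+0.078157i
d^3_{3,1}: single k=0 term ⇒ +0.569564;  D = +0.426324+0.377692i
Y_3^{m'}(θ=1.0102,φ=3.8197) and Σ D·Y over m':
  (-0.3243-0.0613i)·(+0.1133+0.2267i)  (-0.1373+0.4838i)·(+0.0830-0.3808i)  (+0.2334+0.0895i)·(-0.0881+0.0710i)  (-0.1186+0.2419i)·(-0.3148+0.0000i)  (+0.3517+0.2135i)·(+0.0881+0.0710i)  (-0.0576+0.0782i)·(+0.0830+0.3808i)  (+0.4263+0.3777i)·(-0.1133+0.2267i)
Y_3^1(R⁻¹ n̂) = +0.007748+0.026667i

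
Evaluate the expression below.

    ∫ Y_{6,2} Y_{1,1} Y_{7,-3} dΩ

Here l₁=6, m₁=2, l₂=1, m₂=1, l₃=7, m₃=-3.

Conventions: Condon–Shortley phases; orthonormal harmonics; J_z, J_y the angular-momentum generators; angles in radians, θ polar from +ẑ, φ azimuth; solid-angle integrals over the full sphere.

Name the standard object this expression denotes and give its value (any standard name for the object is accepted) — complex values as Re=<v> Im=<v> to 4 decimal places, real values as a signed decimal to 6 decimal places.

Gaunt coefficient, -0.234717

This is a Gaunt coefficient — the integral of a triple product of spherical harmonics over the sphere.
Checks pass: Σm=0; 14 even; l₃=7∈[5,7].
(2·6+1)(2·1+1)(2·7+1) = 585
Δ: 0! 12! 2! / 15! → 1/1365
sum: t=0:+1/518400 = 1/518400
3j²(6 1 7; 0 0 0) = Δ·Π!·Σ² = 7/195  (sign -1)
sum: t=0:+1/1935360 = 1/1935360
3j²(6 1 7; 2 1 -3) = Δ·Π!·Σ² = 3/91  (sign +1)
combine: 4πI² = 585·7/195·3/91 = 9/13
take √, sign -1: I = -0.23471705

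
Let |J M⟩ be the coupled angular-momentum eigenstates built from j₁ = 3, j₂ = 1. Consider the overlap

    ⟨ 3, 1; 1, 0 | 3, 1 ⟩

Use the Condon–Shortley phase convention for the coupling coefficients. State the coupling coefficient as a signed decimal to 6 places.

√[7·1!5!1!/8! · 4!2!1!1!4!2!] = √(48)
  +(−1)^0/∏(0,1,2,1,3,0)! = 1/12  (running 1/12)
  +(−1)^1/∏(1,0,1,0,4,1)! = -1/24  (running 1/24)
⟨..|..⟩ = √(48)·(1/24) = +0.288675

+0.288675  (= +√(1/12))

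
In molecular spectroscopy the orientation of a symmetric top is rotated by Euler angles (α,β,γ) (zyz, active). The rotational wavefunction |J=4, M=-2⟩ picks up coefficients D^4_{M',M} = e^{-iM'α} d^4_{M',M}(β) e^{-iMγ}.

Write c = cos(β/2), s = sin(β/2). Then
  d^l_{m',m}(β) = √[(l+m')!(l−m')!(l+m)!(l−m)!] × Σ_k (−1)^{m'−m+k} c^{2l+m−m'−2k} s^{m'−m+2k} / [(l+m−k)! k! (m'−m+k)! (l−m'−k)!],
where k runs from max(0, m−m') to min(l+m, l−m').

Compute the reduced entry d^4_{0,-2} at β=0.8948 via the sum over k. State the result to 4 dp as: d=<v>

d=0.4186

d^4_{0,-2}(β=0.8948) via the finite sum:
With c≡cos(β/2)=0.901575 and s≡sin(β/2)=0.432623, N=[24·24·2·720]^{1/2}=910.735966
k: max(0,(-2)−(0))=0 … min(4+(-2),4−(0))=2
  k=0: (−1)^2·910.7360/(96)·0.9016^6·0.4326^2 = +0.953567
  k=1: (−1)^3·910.7360/(36)·0.9016^4·0.4326^4 = -0.585511
  k=2: (−1)^4·910.7360/(96)·0.9016^2·0.4326^6 = +0.050557
d^4_{0,-2}(0.8948) = +0.953567 -0.585511 +0.050557 = +0.418613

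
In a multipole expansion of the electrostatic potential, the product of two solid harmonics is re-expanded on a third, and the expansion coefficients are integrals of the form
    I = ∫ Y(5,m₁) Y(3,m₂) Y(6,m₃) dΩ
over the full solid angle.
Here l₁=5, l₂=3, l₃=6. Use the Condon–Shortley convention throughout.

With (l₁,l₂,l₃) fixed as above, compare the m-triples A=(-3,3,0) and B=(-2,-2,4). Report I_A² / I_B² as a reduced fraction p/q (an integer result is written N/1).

14/9

Same 5,3,6: normalisation and zero-m 3j drop out of the ratio.
A: Δ: 2! 8! 4! / 15! → 1/675675; sum: t=2:+1/69120 = 1/69120; 3j²(5 3 6; -3 3 0) = Δ·Π!·Σ² = 4/429  (sign +1)
B: Δ: 2! 8! 4! / 15! → 1/675675; sum: t=0:+1/60480 t=1:−1/34560 = -1/80640; 3j²(5 3 6; -2 -2 4) = Δ·Π!·Σ² = 6/1001  (sign -1)
I_A²/I_B² = (4/429)/(6/1001) = 14/9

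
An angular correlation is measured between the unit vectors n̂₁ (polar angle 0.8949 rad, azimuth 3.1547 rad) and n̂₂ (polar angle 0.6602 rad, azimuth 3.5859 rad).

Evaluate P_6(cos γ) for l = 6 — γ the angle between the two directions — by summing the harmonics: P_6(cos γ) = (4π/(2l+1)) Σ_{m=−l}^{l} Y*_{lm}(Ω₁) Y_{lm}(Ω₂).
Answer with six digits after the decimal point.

-0.033897

Expand P_6 via completeness: Σ_{m} conj(Y_{6,m}) at Ω₁ times Y_{6,m} at Ω₂ —
  m=-6: (0.10858 + 0.00856j) × (-0.02285 - 0.01177j) = -0.00238 - 0.00147j  (running Σ = -0.00238 - 0.00147j)
  m=-5: (-0.30189 - 0.01981j) × (0.06946 + 0.09123j) = -0.01916 - 0.02892j  (running Σ = -0.02154 - 0.03039j)
  m=-4: (0.43621 + 0.02289j) × (-0.06065 - 0.28961j) = -0.01983 - 0.12772j  (running Σ = -0.04137 - 0.15811j)
  m=-3: (-0.25233 - 0.00993j) × (-0.10802 + 0.44552j) = 0.03168 - 0.11134j  (running Σ = -0.00969 - 0.26945j)
  m=-2: (-0.19618 - 0.00514j) × (0.20196 - 0.24863j) = -0.04090 + 0.04774j  (running Σ = -0.05059 - 0.22172j)
  m=-1: (0.33907 + 0.00444j) × (0.15708 - 0.07478j) = 0.05359 - 0.02466j  (running Σ = 0.00301 - 0.24637j)
  m=0: (0.10760 + 0.00000j) × (-0.38175 + 0.00000j) = -0.04108 + 0.00000j  (running Σ = -0.03807 - 0.24637j)
  m=1: (-0.33907 + 0.00444j) × (-0.15708 - 0.07478j) = 0.05359 + 0.02466j  (running Σ = 0.01552 - 0.22172j)
  m=2: (-0.19618 + 0.00514j) × (0.20196 + 0.24863j) = -0.04090 - 0.04774j  (running Σ = -0.02538 - 0.26945j)
  m=3: (0.25233 - 0.00993j) × (0.10802 + 0.44552j) = 0.03168 + 0.11134j  (running Σ = 0.00630 - 0.15811j)
  m=4: (0.43621 - 0.02289j) × (-0.06065 + 0.28961j) = -0.01983 + 0.12772j  (running Σ = -0.01352 - 0.03039j)
  m=5: (0.30189 - 0.01981j) × (-0.06946 + 0.09123j) = -0.01916 + 0.02892j  (running Σ = -0.03269 - 0.00147j)
  m=6: (0.10858 - 0.00856j) × (-0.02285 + 0.01177j) = -0.00238 + 0.00147j  (running Σ = -0.03507 + 0.00000j)
Total Σ_m = -0.03507 + 0.00000j. Multiply by 0.966644: -0.03390 + 0.00000j. P_6(cos γ) = -0.033897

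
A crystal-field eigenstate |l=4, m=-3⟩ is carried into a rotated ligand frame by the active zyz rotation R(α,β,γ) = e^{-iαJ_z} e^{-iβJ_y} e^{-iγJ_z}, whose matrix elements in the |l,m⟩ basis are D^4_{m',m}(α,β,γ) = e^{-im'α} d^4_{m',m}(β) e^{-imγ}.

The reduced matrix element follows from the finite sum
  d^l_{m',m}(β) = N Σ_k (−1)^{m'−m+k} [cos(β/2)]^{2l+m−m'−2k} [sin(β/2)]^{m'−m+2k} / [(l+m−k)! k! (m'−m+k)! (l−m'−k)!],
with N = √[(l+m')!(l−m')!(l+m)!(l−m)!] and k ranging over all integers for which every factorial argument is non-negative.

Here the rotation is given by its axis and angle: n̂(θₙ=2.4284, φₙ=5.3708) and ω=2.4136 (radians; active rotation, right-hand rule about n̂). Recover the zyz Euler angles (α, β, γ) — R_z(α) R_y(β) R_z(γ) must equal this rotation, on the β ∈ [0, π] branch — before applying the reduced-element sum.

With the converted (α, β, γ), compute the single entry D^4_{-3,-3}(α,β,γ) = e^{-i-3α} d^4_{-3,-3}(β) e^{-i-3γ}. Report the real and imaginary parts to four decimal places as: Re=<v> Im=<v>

Re=-0.4605 Im=0.1638

Axis–angle → zyz. n̂ = (sinθₙcosφₙ, sinθₙsinφₙ, cosθₙ) = (+0.400311, -0.517490, -0.756277), ω = 2.4136.
R = I cosω + sinω [n̂]ₓ + (1−cosω) n̂n̂ᵀ gives
  R = [-0.466635, +0.141404, -0.873073; -0.865008, -0.278802, +0.417170; -0.184425, +0.949881, +0.252414]
β = atan2(√(R₁₃²+R₂₃²), R₃₃) = 1.315622; α = atan2(R₂₃, R₁₃) mod 2π = 2.695848; γ = atan2(R₃₂, −R₃₁) mod 2π = 1.379026
D^4_{-3,-3}(2.6958,1.3156,1.3790) = e^{-i·-3·2.6958}·d^4_{-3,-3}(1.3156)·e^{-i·-3·1.3790}. Compute d first:
With c≡cos(β/2)=0.791332 and s≡sin(β/2)=0.611386, N=[1·5040·1·5040]^{1/2}=5040.000000
The bounds max(0,m−m')=0 and min(l+m,l−m')=1 give 2 terms
  k=0: (−1)^0·5040.0000/(5040)·0.7913^8·0.6114^0 = +0.153770
  k=1: (−1)^1·5040.0000/(720)·0.7913^6·0.6114^2 = -0.642515
d^4_{-3,-3}(1.3156) = +0.153770 -0.642515 = -0.488745
D = (-0.231445+0.972848i)·(-0.488745)·(-0.544096-0.839023i) = -0.460481+0.163795i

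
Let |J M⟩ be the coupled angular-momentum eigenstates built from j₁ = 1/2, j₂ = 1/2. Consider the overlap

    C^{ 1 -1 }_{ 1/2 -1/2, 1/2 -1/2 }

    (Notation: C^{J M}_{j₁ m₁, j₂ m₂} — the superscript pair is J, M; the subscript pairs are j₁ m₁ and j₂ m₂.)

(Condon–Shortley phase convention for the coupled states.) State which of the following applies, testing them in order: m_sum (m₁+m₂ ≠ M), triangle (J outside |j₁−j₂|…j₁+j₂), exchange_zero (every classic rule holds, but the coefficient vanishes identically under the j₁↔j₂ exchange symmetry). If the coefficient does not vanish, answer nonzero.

nonzero

m-sum: m₁+m₂ = -1/2+(-1/2) = -1, M = -1  ✓
triangle: |j₁−j₂| = 0 ≤ J = 1 ≤ j₁+j₂ = 1  ✓
exchange: j₁=j₂, m₁=m₂ with (−1)^(j₁+j₂−J) = (−1)^0 = +1 — symmetry imposes no zero
value check: CG = +1 = +1.000000 ≠ 0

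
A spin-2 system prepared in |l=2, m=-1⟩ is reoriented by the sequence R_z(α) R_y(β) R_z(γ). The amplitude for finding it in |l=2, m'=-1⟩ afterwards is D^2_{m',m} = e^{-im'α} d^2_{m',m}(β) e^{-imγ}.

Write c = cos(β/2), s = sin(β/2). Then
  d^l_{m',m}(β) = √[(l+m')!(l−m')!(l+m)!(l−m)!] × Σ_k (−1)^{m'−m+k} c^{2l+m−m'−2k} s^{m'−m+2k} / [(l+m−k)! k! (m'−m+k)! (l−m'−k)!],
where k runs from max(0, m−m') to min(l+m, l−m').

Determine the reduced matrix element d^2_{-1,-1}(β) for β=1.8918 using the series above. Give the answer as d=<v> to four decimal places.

d^2_{-1,-1}(β=1.8918) via the finite sum:
c=cos(1.891800/2)=0.585013, s=sin(1.891800/2)=0.811024; N=√[1·6·1·6]=6.000000
k: max(0,(-1)−(-1))=0 … min(2+(-1),2−(-1))=1
  k=0: (−1)^0·6.0000/(6)·0.5850^4·0.8110^0 = +0.117129
  k=1: (−1)^1·6.0000/(2)·0.5850^2·0.8110^2 = -0.675336
d^2_{-1,-1}(1.8918) = +0.117129 -0.675336 = -0.558207

d=-0.5582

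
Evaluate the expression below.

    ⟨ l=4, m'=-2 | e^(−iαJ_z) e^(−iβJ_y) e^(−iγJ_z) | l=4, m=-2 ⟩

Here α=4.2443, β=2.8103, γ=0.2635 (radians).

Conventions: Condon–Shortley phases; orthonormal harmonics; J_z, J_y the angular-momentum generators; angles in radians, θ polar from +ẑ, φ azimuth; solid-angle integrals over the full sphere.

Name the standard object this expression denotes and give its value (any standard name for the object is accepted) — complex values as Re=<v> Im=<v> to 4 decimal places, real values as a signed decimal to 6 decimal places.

Wigner D-matrix element, Re=-0.0094 Im=0.0041

This is a Wigner D-matrix element — the rotation-matrix element ⟨l m'| R(α,β,γ) |l m⟩ in the angular-momentum basis.
D^4_{-2,-2}(4.2443,2.8103,0.2635) = e^{-i·-2·4.2443}·d^4_{-2,-2}(2.8103)·e^{-i·-2·0.2635}. Compute d first:
Half-angle: c=0.164890, s=0.986312. N=√(2·720·2·720)=1440.000000
k∈{0,1,2} keeps every argument non-negative
  k=0: (−1)^0·1440.0000/(1440)·0.1649^8·0.9863^0 = +0.000001
  k=1: (−1)^1·1440.0000/(120)·0.1649^6·0.9863^2 = -0.000235
  k=2: (−1)^2·1440.0000/(96)·0.1649^4·0.9863^4 = +0.010494
d^4_{-2,-2}(2.8103) = +0.000001 -0.000235 +0.010494 = +0.010260
Attach z-rotation phases: D = e^{-i(-2)(4.2443)}·(+0.010260)·e^{-i(-2)(0.2635)} = -0.009413+0.004082i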